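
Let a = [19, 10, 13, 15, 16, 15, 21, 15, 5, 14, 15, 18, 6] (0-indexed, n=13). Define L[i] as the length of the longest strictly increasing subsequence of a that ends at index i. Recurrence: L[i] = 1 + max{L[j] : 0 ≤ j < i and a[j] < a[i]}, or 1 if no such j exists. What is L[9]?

3

   i    0    1    2    3    4    5    6    7    8    9   10   11   12
a[i]   19   10   13   15   16   15   21   15    5   14   15   18    6
L[i]    1    1    2    3    4    3    5    3    1    3    4    5    2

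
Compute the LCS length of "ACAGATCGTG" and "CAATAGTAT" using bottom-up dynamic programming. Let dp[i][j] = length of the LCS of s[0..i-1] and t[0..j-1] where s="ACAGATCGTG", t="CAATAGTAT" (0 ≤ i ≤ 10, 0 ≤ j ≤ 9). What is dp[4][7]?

   ''  C  A  A  T  A  G  T  A  T
''  0  0  0  0  0  0  0  0  0  0
 A  0  0  1  1  1  1  1  1  1  1
 C  0  1  1  1  1  1  1  1  1  1
 A  0  1  2  2  2  2  2  2  2  2
 G  0  1  2  2  2  2  3  3  3  3
 A  0  1  2  3  3  3  3  3  4  4
 T  0  1  2  3  4  4  4  4  4  5
 C  0  1  2  3  4  4  4  4  4  5
 G  0  1  2  3  4  4  5  5  5  5
 T  0  1  2  3  4  4  5  6  6  6
 G  0  1  2  3  4  4  5  6  6  6

3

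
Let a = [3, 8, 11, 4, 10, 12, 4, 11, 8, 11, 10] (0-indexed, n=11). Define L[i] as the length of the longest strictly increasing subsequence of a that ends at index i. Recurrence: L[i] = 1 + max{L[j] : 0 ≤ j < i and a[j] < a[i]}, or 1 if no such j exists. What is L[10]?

4

   i    0    1    2    3    4    5    6    7    8    9   10
a[i]    3    8   11    4   10   12    4   11    8   11   10
L[i]    1    2    3    2    3    4    2    4    3    4    4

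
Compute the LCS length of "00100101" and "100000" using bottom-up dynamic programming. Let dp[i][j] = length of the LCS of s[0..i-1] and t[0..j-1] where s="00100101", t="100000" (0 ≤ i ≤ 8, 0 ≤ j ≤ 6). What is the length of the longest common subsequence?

   ''  1  0  0  0  0  0
''  0  0  0  0  0  0  0
 0  0  0  1  1  1  1  1
 0  0  0  1  2  2  2  2
 1  0  1  1  2  2  2  2
 0  0  1  2  2  3  3  3
 0  0  1  2  3  3  4  4
 1  0  1  2  3  3  4  4
 0  0  1  2  3  4  4  5
 1  0  1  2  3  4  4  5

5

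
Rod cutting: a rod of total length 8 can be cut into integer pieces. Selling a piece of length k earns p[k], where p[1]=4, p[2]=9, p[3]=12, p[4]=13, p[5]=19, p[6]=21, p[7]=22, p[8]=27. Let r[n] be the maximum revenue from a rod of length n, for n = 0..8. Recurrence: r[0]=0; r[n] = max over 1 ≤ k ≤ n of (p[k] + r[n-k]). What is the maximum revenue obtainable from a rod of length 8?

36

   n    0    1    2    3    4    5    6    7    8
r[n]    0    4    9   13   18   22   27   31   36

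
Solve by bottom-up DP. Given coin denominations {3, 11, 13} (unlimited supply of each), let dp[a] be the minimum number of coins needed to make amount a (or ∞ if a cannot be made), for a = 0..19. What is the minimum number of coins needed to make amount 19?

 a  0  1  2  3  4  5  6  7  8  9 10 11 12 13 14 15 16 17 18 19
dp  0  -  -  1  -  -  2  -  -  3  -  1  4  1  2  5  2  3  6  3
(- denotes ∞ / unreachable)

3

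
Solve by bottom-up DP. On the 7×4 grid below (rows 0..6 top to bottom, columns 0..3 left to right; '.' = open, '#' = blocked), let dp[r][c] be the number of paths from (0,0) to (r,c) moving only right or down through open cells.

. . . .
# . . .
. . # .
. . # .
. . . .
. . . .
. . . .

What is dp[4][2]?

1

r\c   0   1   2   3
  0   1   1   1   1
  1   0   1   2   3
  2   0   1   0   3
  3   0   1   0   3
  4   0   1   1   4
  5   0   1   2   6
  6   0   1   3   9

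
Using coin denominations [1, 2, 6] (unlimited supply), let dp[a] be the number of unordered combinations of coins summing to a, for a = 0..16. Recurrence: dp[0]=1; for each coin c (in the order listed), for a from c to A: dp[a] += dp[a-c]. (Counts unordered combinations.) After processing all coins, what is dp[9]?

after  coin     0     1     2     3     4     5     6     7     8     9    10    11    12    13    14    15    16
          1     1     1     1     1     1     1     1     1     1     1     1     1     1     1     1     1     1
          2     1     1     2     2     3     3     4     4     5     5     6     6     7     7     8     8     9
          6     1     1     2     2     3     3     5     5     7     7     9     9    12    12    15    15    18

7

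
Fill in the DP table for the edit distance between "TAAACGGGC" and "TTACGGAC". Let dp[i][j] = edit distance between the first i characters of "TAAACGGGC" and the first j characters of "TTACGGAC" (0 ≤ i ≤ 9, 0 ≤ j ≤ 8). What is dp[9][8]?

3

   ''  T  T  A  C  G  G  A  C
''  0  1  2  3  4  5  6  7  8
 T  1  0  1  2  3  4  5  6  7
 A  2  1  1  1  2  3  4  5  6
 A  3  2  2  1  2  3  4  4  5
 A  4  3  3  2  2  3  4  4  5
 C  5  4  4  3  2  3  4  5  4
 G  6  5  5  4  3  2  3  4  5
 G  7  6  6  5  4  3  2  3  4
 G  8  7  7  6  5  4  3  3  4
 C  9  8  8  7  6  5  4  4  3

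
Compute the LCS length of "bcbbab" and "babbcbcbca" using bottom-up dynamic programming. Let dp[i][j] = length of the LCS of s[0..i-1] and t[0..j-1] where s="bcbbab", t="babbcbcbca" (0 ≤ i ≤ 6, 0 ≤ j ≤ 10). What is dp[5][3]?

2

   ''  b  a  b  b  c  b  c  b  c  a
''  0  0  0  0  0  0  0  0  0  0  0
 b  0  1  1  1  1  1  1  1  1  1  1
 c  0  1  1  1  1  2  2  2  2  2  2
 b  0  1  1  2  2  2  3  3  3  3  3
 b  0  1  1  2  3  3  3  3  4  4  4
 a  0  1  2  2  3  3  3  3  4  4  5
 b  0  1  2  3  3  3  4  4  4  4  5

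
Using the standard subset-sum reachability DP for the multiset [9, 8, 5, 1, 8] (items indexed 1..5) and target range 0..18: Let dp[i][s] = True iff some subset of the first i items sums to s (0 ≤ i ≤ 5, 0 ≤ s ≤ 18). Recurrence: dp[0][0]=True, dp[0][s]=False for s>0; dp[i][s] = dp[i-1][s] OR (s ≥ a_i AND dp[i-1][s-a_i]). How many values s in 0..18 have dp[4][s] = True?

i\s   0   1   2   3   4   5   6   7   8   9  10  11  12  13  14  15  16  17  18
  0   T   F   F   F   F   F   F   F   F   F   F   F   F   F   F   F   F   F   F
  1   T   F   F   F   F   F   F   F   F   T   F   F   F   F   F   F   F   F   F
  2   T   F   F   F   F   F   F   F   T   T   F   F   F   F   F   F   F   T   F
  3   T   F   F   F   F   T   F   F   T   T   F   F   F   T   T   F   F   T   F
  4   T   T   F   F   F   T   T   F   T   T   T   F   F   T   T   T   F   T   T
  5   T   T   F   F   F   T   T   F   T   T   T   F   F   T   T   T   T   T   T

12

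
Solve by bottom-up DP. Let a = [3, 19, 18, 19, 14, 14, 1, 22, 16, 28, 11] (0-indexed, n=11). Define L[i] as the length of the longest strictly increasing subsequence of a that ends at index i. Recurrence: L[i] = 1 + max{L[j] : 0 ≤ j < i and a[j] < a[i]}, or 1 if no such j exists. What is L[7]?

   i    0    1    2    3    4    5    6    7    8    9   10
a[i]    3   19   18   19   14   14    1   22   16   28   11
L[i]    1    2    2    3    2    2    1    4    3    5    2

4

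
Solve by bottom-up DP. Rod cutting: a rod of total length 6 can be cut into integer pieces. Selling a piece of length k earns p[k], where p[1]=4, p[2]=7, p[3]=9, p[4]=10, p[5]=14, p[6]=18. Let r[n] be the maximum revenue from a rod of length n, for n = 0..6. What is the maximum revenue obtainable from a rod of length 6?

   n    0    1    2    3    4    5    6
r[n]    0    4    8   12   16   20   24

24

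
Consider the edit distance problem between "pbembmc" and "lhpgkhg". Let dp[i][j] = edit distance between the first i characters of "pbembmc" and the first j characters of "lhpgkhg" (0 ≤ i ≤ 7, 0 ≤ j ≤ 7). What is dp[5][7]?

   ''  l  h  p  g  k  h  g
''  0  1  2  3  4  5  6  7
 p  1  1  2  2  3  4  5  6
 b  2  2  2  3  3  4  5  6
 e  3  3  3  3  4  4  5  6
 m  4  4  4  4  4  5  5  6
 b  5  5  5  5  5  5  6  6
 m  6  6  6  6  6  6  6  7
 c  7  7  7  7  7  7  7  7

6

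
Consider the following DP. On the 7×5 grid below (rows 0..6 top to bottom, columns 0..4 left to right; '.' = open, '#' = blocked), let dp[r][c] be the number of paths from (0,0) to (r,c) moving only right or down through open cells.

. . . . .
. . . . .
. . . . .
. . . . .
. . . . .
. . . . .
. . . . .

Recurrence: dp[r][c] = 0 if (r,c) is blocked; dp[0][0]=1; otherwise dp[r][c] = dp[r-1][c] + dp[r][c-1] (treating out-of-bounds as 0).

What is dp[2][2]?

6

r\c   0   1   2   3   4
  0   1   1   1   1   1
  1   1   2   3   4   5
  2   1   3   6  10  15
  3   1   4  10  20  35
  4   1   5  15  35  70
  5   1   6  21  56 126
  6   1   7  28  84 210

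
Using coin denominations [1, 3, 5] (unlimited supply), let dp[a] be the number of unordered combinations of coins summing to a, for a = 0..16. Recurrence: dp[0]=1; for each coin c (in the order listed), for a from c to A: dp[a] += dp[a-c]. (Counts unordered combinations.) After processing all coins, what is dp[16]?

14

after  coin     0     1     2     3     4     5     6     7     8     9    10    11    12    13    14    15    16
          1     1     1     1     1     1     1     1     1     1     1     1     1     1     1     1     1     1
          3     1     1     1     2     2     2     3     3     3     4     4     4     5     5     5     6     6
          5     1     1     1     2     2     3     4     4     5     6     7     8     9    10    11    13    14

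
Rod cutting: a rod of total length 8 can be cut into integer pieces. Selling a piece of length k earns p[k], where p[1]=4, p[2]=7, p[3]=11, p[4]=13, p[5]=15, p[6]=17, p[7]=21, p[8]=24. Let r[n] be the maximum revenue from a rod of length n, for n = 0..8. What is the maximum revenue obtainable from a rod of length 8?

   n    0    1    2    3    4    5    6    7    8
r[n]    0    4    8   12   16   20   24   28   32

32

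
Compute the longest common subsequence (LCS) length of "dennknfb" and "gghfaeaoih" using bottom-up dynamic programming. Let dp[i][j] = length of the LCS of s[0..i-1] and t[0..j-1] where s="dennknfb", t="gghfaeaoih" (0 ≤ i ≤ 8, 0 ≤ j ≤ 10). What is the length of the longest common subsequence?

   ''  g  g  h  f  a  e  a  o  i  h
''  0  0  0  0  0  0  0  0  0  0  0
 d  0  0  0  0  0  0  0  0  0  0  0
 e  0  0  0  0  0  0  1  1  1  1  1
 n  0  0  0  0  0  0  1  1  1  1  1
 n  0  0  0  0  0  0  1  1  1  1  1
 k  0  0  0  0  0  0  1  1  1  1  1
 n  0  0  0  0  0  0  1  1  1  1  1
 f  0  0  0  0  1  1  1  1  1  1  1
 b  0  0  0  0  1  1  1  1  1  1  1

1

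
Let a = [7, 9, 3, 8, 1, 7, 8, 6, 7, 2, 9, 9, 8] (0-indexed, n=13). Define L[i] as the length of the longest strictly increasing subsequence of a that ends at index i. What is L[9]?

   i    0    1    2    3    4    5    6    7    8    9   10   11   12
a[i]    7    9    3    8    1    7    8    6    7    2    9    9    8
L[i]    1    2    1    2    1    2    3    2    3    2    4    4    4

2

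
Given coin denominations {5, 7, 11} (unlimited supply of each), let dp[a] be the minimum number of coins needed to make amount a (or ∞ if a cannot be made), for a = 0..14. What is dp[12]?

 a  0  1  2  3  4  5  6  7  8  9 10 11 12 13 14
dp  0  -  -  -  -  1  -  1  -  -  2  1  2  -  2
(- denotes ∞ / unreachable)

2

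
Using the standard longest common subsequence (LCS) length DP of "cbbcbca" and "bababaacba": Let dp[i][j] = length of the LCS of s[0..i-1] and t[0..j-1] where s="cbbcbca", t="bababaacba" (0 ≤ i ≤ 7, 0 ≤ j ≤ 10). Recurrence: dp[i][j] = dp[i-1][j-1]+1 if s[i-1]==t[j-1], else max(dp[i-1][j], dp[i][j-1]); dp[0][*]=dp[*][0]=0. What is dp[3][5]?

2

   ''  b  a  b  a  b  a  a  c  b  a
''  0  0  0  0  0  0  0  0  0  0  0
 c  0  0  0  0  0  0  0  0  1  1  1
 b  0  1  1  1  1  1  1  1  1  2  2
 b  0  1  1  2  2  2  2  2  2  2  2
 c  0  1  1  2  2  2  2  2  3  3  3
 b  0  1  1  2  2  3  3  3  3  4  4
 c  0  1  1  2  2  3  3  3  4  4  4
 a  0  1  2  2  3  3  4  4  4  4  5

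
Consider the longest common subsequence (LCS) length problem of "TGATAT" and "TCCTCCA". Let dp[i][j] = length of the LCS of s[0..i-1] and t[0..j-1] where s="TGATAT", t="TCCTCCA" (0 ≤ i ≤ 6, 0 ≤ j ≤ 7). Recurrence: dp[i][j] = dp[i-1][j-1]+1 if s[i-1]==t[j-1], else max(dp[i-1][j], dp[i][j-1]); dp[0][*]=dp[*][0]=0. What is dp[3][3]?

   ''  T  C  C  T  C  C  A
''  0  0  0  0  0  0  0  0
 T  0  1  1  1  1  1  1  1
 G  0  1  1  1  1  1  1  1
 A  0  1  1  1  1  1  1  2
 T  0  1  1  1  2  2  2  2
 A  0  1  1  1  2  2  2  3
 T  0  1  1  1  2  2  2  3

1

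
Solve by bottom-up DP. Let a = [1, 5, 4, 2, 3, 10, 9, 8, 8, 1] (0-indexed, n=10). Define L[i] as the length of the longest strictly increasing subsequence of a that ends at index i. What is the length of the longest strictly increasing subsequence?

   i    0    1    2    3    4    5    6    7    8    9
a[i]    1    5    4    2    3   10    9    8    8    1
L[i]    1    2    2    2    3    4    4    4    4    1

4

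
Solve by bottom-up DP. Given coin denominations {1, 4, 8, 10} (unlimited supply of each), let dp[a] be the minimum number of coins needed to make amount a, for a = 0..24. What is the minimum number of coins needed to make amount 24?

 a  0  1  2  3  4  5  6  7  8  9 10 11 12 13 14 15 16 17 18 19 20 21 22 23 24
dp  0  1  2  3  1  2  3  4  1  2  1  2  2  3  2  3  2  3  2  3  2  3  3  4  3

3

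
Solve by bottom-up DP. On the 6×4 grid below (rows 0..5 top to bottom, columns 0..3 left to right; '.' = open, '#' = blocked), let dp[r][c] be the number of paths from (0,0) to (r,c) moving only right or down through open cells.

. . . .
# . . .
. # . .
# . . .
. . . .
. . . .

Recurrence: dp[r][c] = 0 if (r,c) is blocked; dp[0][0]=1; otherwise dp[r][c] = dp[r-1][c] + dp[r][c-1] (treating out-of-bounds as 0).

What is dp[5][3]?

r\c   0   1   2   3
  0   1   1   1   1
  1   0   1   2   3
  2   0   0   2   5
  3   0   0   2   7
  4   0   0   2   9
  5   0   0   2  11

11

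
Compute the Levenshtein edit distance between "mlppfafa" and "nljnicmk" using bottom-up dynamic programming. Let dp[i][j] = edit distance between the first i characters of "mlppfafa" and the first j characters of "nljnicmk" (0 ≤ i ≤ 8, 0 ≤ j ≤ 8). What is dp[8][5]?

7

   ''  n  l  j  n  i  c  m  k
''  0  1  2  3  4  5  6  7  8
 m  1  1  2  3  4  5  6  6  7
 l  2  2  1  2  3  4  5  6  7
 p  3  3  2  2  3  4  5  6  7
 p  4  4  3  3  3  4  5  6  7
 f  5  5  4  4  4  4  5  6  7
 a  6  6  5  5  5  5  5  6  7
 f  7  7  6  6  6  6  6  6  7
 a  8  8  7  7  7  7  7  7  7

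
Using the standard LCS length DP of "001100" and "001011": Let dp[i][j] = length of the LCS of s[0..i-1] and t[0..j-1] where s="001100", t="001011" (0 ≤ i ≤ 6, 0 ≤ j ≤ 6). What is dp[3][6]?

   ''  0  0  1  0  1  1
''  0  0  0  0  0  0  0
 0  0  1  1  1  1  1  1
 0  0  1  2  2  2  2  2
 1  0  1  2  3  3  3  3
 1  0  1  2  3  3  4  4
 0  0  1  2  3  4  4  4
 0  0  1  2  3  4  4  4

3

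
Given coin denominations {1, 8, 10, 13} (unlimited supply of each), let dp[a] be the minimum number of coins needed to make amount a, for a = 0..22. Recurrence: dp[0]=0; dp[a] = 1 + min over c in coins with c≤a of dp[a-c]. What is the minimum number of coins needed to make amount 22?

3

 a  0  1  2  3  4  5  6  7  8  9 10 11 12 13 14 15 16 17 18 19 20 21 22
dp  0  1  2  3  4  5  6  7  1  2  1  2  3  1  2  3  2  3  2  3  2  2  3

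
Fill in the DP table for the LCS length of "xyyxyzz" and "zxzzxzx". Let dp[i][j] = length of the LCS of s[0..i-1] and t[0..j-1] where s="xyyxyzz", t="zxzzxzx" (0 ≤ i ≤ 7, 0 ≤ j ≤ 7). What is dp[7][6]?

3

   ''  z  x  z  z  x  z  x
''  0  0  0  0  0  0  0  0
 x  0  0  1  1  1  1  1  1
 y  0  0  1  1  1  1  1  1
 y  0  0  1  1  1  1  1  1
 x  0  0  1  1  1  2  2  2
 y  0  0  1  1  1  2  2  2
 z  0  1  1  2  2  2  3  3
 z  0  1  1  2  3  3  3  3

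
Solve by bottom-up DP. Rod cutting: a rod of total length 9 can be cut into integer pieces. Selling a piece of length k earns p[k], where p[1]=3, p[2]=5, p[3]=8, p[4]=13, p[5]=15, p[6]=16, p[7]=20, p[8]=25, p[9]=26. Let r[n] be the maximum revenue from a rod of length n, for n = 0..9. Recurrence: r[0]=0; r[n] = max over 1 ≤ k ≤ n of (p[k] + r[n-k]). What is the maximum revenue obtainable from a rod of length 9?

   n    0    1    2    3    4    5    6    7    8    9
r[n]    0    3    6    9   13   16   19   22   26   29

29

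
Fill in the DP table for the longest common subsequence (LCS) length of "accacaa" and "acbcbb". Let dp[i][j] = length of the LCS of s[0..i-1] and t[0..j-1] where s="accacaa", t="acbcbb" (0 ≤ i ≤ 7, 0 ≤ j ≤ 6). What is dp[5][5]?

3

   ''  a  c  b  c  b  b
''  0  0  0  0  0  0  0
 a  0  1  1  1  1  1  1
 c  0  1  2  2  2  2  2
 c  0  1  2  2  3  3  3
 a  0  1  2  2  3  3  3
 c  0  1  2  2  3  3  3
 a  0  1  2  2  3  3  3
 a  0  1  2  2  3  3  3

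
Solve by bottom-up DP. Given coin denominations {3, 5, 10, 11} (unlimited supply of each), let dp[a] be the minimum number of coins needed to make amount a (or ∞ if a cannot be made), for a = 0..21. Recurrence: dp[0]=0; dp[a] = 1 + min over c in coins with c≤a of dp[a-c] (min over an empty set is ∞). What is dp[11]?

 a  0  1  2  3  4  5  6  7  8  9 10 11 12 13 14 15 16 17 18 19 20 21
dp  0  -  -  1  -  1  2  -  2  3  1  1  4  2  2  2  2  3  3  3  2  2
(- denotes ∞ / unreachable)

1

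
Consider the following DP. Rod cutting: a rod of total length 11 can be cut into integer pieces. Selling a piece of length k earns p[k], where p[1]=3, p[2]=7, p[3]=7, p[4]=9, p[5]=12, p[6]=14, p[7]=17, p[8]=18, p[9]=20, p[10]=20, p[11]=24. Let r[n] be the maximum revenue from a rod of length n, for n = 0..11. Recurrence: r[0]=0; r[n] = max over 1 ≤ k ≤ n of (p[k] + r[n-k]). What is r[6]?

21

   n    0    1    2    3    4    5    6    7    8    9   10   11
r[n]    0    3    7   10   14   17   21   24   28   31   35   38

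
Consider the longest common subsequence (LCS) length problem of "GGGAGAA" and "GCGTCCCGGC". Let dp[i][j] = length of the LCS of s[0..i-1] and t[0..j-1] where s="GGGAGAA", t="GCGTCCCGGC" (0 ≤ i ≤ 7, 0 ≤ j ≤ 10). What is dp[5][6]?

   ''  G  C  G  T  C  C  C  G  G  C
''  0  0  0  0  0  0  0  0  0  0  0
 G  0  1  1  1  1  1  1  1  1  1  1
 G  0  1  1  2  2  2  2  2  2  2  2
 G  0  1  1  2  2  2  2  2  3  3  3
 A  0  1  1  2  2  2  2  2  3  3  3
 G  0  1  1  2  2  2  2  2  3  4  4
 A  0  1  1  2  2  2  2  2  3  4  4
 A  0  1  1  2  2  2  2  2  3  4  4

2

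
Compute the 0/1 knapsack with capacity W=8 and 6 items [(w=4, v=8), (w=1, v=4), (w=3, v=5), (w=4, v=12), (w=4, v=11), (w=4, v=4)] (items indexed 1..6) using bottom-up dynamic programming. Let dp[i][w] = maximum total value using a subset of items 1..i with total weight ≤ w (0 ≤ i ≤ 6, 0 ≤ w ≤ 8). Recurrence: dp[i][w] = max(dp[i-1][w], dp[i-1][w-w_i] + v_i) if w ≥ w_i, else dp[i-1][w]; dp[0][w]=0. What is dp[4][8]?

i\w   0   1   2   3   4   5   6   7   8
  0   0   0   0   0   0   0   0   0   0
  1   0   0   0   0   8   8   8   8   8
  2   0   4   4   4   8  12  12  12  12
  3   0   4   4   5   9  12  12  13  17
  4   0   4   4   5  12  16  16  17  21
  5   0   4   4   5  12  16  16  17  23
  6   0   4   4   5  12  16  16  17  23

21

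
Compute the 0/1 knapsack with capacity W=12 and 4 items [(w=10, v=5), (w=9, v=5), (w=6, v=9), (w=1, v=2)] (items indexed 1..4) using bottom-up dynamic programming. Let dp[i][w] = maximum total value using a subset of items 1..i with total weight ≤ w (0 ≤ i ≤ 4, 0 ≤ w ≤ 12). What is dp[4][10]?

i\w   0   1   2   3   4   5   6   7   8   9  10  11  12
  0   0   0   0   0   0   0   0   0   0   0   0   0   0
  1   0   0   0   0   0   0   0   0   0   0   5   5   5
  2   0   0   0   0   0   0   0   0   0   5   5   5   5
  3   0   0   0   0   0   0   9   9   9   9   9   9   9
  4   0   2   2   2   2   2   9  11  11  11  11  11  11

11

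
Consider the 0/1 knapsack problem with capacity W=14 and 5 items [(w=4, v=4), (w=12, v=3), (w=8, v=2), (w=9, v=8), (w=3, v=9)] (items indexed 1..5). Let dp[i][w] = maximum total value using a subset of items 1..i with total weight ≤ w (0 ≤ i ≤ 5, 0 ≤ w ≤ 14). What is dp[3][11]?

i\w   0   1   2   3   4   5   6   7   8   9  10  11  12  13  14
  0   0   0   0   0   0   0   0   0   0   0   0   0   0   0   0
  1   0   0   0   0   4   4   4   4   4   4   4   4   4   4   4
  2   0   0   0   0   4   4   4   4   4   4   4   4   4   4   4
  3   0   0   0   0   4   4   4   4   4   4   4   4   6   6   6
  4   0   0   0   0   4   4   4   4   4   8   8   8   8  12  12
  5   0   0   0   9   9   9   9  13  13  13  13  13  17  17  17

4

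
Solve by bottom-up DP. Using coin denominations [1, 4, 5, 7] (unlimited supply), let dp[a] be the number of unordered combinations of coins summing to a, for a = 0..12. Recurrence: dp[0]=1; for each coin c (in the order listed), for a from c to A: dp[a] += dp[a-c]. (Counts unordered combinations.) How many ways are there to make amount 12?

after  coin     0     1     2     3     4     5     6     7     8     9    10    11    12
          1     1     1     1     1     1     1     1     1     1     1     1     1     1
          4     1     1     1     1     2     2     2     2     3     3     3     3     4
          5     1     1     1     1     2     3     3     3     4     5     6     6     7
          7     1     1     1     1     2     3     3     4     5     6     7     8    10

10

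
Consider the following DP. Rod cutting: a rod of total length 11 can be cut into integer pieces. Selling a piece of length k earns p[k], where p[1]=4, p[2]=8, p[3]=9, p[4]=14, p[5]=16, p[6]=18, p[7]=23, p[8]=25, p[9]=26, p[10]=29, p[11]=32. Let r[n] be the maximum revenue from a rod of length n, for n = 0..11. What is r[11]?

   n    0    1    2    3    4    5    6    7    8    9   10   11
r[n]    0    4    8   12   16   20   24   28   32   36   40   44

44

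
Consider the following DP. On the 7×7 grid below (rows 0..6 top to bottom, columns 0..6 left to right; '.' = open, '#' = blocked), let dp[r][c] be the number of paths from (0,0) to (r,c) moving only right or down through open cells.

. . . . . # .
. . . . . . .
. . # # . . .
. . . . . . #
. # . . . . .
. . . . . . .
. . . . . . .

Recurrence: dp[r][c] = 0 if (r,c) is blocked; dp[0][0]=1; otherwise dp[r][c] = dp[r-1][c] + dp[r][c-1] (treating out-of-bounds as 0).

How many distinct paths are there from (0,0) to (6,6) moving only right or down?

r\c   0   1   2   3   4   5   6
  0   1   1   1   1   1   0   0
  1   1   2   3   4   5   5   5
  2   1   3   0   0   5  10  15
  3   1   4   4   4   9  19   0
  4   1   0   4   8  17  36  36
  5   1   1   5  13  30  66 102
  6   1   2   7  20  50 116 218

218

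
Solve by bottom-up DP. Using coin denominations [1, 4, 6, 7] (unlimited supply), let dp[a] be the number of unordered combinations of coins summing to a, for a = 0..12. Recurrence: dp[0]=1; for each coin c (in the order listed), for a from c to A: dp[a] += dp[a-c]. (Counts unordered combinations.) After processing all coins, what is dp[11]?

7

after  coin     0     1     2     3     4     5     6     7     8     9    10    11    12
          1     1     1     1     1     1     1     1     1     1     1     1     1     1
          4     1     1     1     1     2     2     2     2     3     3     3     3     4
          6     1     1     1     1     2     2     3     3     4     4     5     5     7
          7     1     1     1     1     2     2     3     4     5     5     6     7     9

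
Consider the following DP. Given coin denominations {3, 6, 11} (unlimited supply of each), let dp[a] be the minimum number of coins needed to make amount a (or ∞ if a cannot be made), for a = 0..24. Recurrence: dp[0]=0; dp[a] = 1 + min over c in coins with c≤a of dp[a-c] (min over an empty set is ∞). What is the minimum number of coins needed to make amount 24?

 a  0  1  2  3  4  5  6  7  8  9 10 11 12 13 14 15 16 17 18 19 20 21 22 23 24
dp  0  -  -  1  -  -  1  -  -  2  -  1  2  -  2  3  -  2  3  -  3  4  2  3  4
(- denotes ∞ / unreachable)

4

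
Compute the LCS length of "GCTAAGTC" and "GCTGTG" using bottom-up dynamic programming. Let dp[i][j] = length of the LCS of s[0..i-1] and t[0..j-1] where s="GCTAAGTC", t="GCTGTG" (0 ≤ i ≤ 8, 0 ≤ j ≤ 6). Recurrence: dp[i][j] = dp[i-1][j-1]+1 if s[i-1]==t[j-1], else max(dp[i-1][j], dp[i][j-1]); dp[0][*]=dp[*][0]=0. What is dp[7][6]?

   ''  G  C  T  G  T  G
''  0  0  0  0  0  0  0
 G  0  1  1  1  1  1  1
 C  0  1  2  2  2  2  2
 T  0  1  2  3  3  3  3
 A  0  1  2  3  3  3  3
 A  0  1  2  3  3  3  3
 G  0  1  2  3  4  4  4
 T  0  1  2  3  4  5  5
 C  0  1  2  3  4  5  5

5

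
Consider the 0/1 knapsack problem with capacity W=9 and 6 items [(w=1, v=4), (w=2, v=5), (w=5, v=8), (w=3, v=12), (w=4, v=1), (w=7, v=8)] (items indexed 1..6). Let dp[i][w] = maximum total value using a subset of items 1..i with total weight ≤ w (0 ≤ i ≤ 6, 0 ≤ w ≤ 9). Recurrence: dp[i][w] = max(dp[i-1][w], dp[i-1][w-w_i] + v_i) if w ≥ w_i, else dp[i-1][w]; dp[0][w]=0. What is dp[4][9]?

24

i\w   0   1   2   3   4   5   6   7   8   9
  0   0   0   0   0   0   0   0   0   0   0
  1   0   4   4   4   4   4   4   4   4   4
  2   0   4   5   9   9   9   9   9   9   9
  3   0   4   5   9   9   9  12  13  17  17
  4   0   4   5  12  16  17  21  21  21  24
  5   0   4   5  12  16  17  21  21  21  24
  6   0   4   5  12  16  17  21  21  21  24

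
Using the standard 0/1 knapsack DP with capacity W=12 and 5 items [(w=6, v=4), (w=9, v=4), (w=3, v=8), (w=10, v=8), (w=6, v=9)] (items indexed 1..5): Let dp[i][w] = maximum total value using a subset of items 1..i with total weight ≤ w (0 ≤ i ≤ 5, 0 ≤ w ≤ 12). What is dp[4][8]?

8

i\w   0   1   2   3   4   5   6   7   8   9  10  11  12
  0   0   0   0   0   0   0   0   0   0   0   0   0   0
  1   0   0   0   0   0   0   4   4   4   4   4   4   4
  2   0   0   0   0   0   0   4   4   4   4   4   4   4
  3   0   0   0   8   8   8   8   8   8  12  12  12  12
  4   0   0   0   8   8   8   8   8   8  12  12  12  12
  5   0   0   0   8   8   8   9   9   9  17  17  17  17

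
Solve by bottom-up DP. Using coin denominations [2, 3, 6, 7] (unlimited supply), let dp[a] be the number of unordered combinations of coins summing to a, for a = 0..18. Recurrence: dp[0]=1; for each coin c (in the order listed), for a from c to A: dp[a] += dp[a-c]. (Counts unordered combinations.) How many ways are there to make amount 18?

after  coin     0     1     2     3     4     5     6     7     8     9    10    11    12    13    14    15    16    17    18
          2     1     0     1     0     1     0     1     0     1     0     1     0     1     0     1     0     1     0     1
          3     1     0     1     1     1     1     2     1     2     2     2     2     3     2     3     3     3     3     4
          6     1     0     1     1     1     1     3     1     3     3     3     3     6     3     6     6     6     6    10
          7     1     0     1     1     1     1     3     2     3     4     4     4     7     6     8     9    10    10    14

14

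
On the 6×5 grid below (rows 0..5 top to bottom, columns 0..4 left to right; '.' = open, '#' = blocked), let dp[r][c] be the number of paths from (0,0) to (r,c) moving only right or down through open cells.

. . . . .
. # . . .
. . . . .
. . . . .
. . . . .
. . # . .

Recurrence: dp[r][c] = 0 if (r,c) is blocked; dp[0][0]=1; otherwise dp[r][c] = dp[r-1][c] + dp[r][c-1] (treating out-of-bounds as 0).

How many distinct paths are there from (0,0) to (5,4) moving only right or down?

45

r\c   0   1   2   3   4
  0   1   1   1   1   1
  1   1   0   1   2   3
  2   1   1   2   4   7
  3   1   2   4   8  15
  4   1   3   7  15  30
  5   1   4   0  15  45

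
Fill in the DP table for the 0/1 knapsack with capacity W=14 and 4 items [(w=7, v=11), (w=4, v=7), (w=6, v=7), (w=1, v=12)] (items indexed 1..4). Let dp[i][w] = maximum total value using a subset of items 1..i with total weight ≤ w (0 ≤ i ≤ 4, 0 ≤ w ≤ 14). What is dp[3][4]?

i\w   0   1   2   3   4   5   6   7   8   9  10  11  12  13  14
  0   0   0   0   0   0   0   0   0   0   0   0   0   0   0   0
  1   0   0   0   0   0   0   0  11  11  11  11  11  11  11  11
  2   0   0   0   0   7   7   7  11  11  11  11  18  18  18  18
  3   0   0   0   0   7   7   7  11  11  11  14  18  18  18  18
  4   0  12  12  12  12  19  19  19  23  23  23  26  30  30  30

7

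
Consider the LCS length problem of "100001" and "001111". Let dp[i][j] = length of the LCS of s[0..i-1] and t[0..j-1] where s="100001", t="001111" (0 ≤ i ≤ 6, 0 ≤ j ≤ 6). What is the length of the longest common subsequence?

3

   ''  0  0  1  1  1  1
''  0  0  0  0  0  0  0
 1  0  0  0  1  1  1  1
 0  0  1  1  1  1  1  1
 0  0  1  2  2  2  2  2
 0  0  1  2  2  2  2  2
 0  0  1  2  2  2  2  2
 1  0  1  2  3  3  3  3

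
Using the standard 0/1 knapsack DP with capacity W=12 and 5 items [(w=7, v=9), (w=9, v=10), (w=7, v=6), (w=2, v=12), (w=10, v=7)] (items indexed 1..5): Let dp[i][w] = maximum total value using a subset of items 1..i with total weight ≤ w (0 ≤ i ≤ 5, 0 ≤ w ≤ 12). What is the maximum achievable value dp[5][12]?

22

i\w   0   1   2   3   4   5   6   7   8   9  10  11  12
  0   0   0   0   0   0   0   0   0   0   0   0   0   0
  1   0   0   0   0   0   0   0   9   9   9   9   9   9
  2   0   0   0   0   0   0   0   9   9  10  10  10  10
  3   0   0   0   0   0   0   0   9   9  10  10  10  10
  4   0   0  12  12  12  12  12  12  12  21  21  22  22
  5   0   0  12  12  12  12  12  12  12  21  21  22  22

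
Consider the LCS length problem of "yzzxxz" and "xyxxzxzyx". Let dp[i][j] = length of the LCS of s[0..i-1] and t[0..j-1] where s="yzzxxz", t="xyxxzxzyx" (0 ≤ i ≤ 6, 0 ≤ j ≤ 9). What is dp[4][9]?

4

   ''  x  y  x  x  z  x  z  y  x
''  0  0  0  0  0  0  0  0  0  0
 y  0  0  1  1  1  1  1  1  1  1
 z  0  0  1  1  1  2  2  2  2  2
 z  0  0  1  1  1  2  2  3  3  3
 x  0  1  1  2  2  2  3  3  3  4
 x  0  1  1  2  3  3  3  3  3  4
 z  0  1  1  2  3  4  4  4  4  4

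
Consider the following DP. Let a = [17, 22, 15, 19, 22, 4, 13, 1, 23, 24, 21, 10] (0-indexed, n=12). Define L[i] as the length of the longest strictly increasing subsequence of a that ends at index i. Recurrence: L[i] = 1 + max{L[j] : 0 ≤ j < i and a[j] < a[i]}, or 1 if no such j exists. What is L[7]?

   i    0    1    2    3    4    5    6    7    8    9   10   11
a[i]   17   22   15   19   22    4   13    1   23   24   21   10
L[i]    1    2    1    2    3    1    2    1    4    5    3    2

1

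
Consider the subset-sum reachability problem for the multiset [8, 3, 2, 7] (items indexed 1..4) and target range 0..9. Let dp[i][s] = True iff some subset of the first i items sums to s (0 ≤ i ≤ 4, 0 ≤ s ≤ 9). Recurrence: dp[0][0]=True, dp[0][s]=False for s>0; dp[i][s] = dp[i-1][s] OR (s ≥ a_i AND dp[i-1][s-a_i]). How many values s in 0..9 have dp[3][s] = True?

5

i\s   0   1   2   3   4   5   6   7   8   9
  0   T   F   F   F   F   F   F   F   F   F
  1   T   F   F   F   F   F   F   F   T   F
  2   T   F   F   T   F   F   F   F   T   F
  3   T   F   T   T   F   T   F   F   T   F
  4   T   F   T   T   F   T   F   T   T   T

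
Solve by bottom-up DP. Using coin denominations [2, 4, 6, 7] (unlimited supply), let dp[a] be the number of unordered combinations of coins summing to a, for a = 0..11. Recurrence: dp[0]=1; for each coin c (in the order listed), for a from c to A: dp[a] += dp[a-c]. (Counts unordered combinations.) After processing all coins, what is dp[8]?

4

after  coin     0     1     2     3     4     5     6     7     8     9    10    11
          2     1     0     1     0     1     0     1     0     1     0     1     0
          4     1     0     1     0     2     0     2     0     3     0     3     0
          6     1     0     1     0     2     0     3     0     4     0     5     0
          7     1     0     1     0     2     0     3     1     4     1     5     2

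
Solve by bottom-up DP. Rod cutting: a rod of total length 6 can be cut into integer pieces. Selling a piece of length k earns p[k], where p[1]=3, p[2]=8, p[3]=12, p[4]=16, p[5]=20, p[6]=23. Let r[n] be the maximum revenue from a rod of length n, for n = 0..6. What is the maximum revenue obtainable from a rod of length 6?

   n    0    1    2    3    4    5    6
r[n]    0    3    8   12   16   20   24

24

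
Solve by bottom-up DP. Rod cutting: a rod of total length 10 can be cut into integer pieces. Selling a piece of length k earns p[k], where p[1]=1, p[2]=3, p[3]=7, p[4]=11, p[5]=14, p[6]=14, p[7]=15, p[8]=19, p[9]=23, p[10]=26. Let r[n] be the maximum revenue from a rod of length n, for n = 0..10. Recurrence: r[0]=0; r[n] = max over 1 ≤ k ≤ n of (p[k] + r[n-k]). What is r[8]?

   n    0    1    2    3    4    5    6    7    8    9   10
r[n]    0    1    3    7   11   14   15   18   22   25   28

22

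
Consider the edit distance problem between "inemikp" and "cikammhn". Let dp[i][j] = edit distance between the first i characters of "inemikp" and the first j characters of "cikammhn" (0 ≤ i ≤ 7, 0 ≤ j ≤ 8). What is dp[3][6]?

5

   ''  c  i  k  a  m  m  h  n
''  0  1  2  3  4  5  6  7  8
 i  1  1  1  2  3  4  5  6  7
 n  2  2  2  2  3  4  5  6  6
 e  3  3  3  3  3  4  5  6  7
 m  4  4  4  4  4  3  4  5  6
 i  5  5  4  5  5  4  4  5  6
 k  6  6  5  4  5  5  5  5  6
 p  7  7  6  5  5  6  6  6  6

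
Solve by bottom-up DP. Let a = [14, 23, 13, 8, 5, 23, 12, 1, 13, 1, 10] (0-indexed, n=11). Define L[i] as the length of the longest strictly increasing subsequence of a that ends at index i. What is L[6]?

   i    0    1    2    3    4    5    6    7    8    9   10
a[i]   14   23   13    8    5   23   12    1   13    1   10
L[i]    1    2    1    1    1    2    2    1    3    1    2

2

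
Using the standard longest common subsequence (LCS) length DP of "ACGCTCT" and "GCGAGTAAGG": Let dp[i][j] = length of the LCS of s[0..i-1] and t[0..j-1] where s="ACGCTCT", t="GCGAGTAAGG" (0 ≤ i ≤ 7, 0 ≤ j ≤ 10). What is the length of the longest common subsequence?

   ''  G  C  G  A  G  T  A  A  G  G
''  0  0  0  0  0  0  0  0  0  0  0
 A  0  0  0  0  1  1  1  1  1  1  1
 C  0  0  1  1  1  1  1  1  1  1  1
 G  0  1  1  2  2  2  2  2  2  2  2
 C  0  1  2  2  2  2  2  2  2  2  2
 T  0  1  2  2  2  2  3  3  3  3  3
 C  0  1  2  2  2  2  3  3  3  3  3
 T  0  1  2  2  2  2  3  3  3  3  3

3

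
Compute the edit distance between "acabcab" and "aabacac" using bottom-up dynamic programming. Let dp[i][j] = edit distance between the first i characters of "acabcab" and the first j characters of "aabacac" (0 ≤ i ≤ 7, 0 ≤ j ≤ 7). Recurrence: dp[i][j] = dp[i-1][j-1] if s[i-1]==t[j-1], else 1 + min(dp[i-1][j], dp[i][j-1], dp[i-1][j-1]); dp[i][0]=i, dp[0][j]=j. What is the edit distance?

   ''  a  a  b  a  c  a  c
''  0  1  2  3  4  5  6  7
 a  1  0  1  2  3  4  5  6
 c  2  1  1  2  3  3  4  5
 a  3  2  1  2  2  3  3  4
 b  4  3  2  1  2  3  4  4
 c  5  4  3  2  2  2  3  4
 a  6  5  4  3  2  3  2  3
 b  7  6  5  4  3  3  3  3

3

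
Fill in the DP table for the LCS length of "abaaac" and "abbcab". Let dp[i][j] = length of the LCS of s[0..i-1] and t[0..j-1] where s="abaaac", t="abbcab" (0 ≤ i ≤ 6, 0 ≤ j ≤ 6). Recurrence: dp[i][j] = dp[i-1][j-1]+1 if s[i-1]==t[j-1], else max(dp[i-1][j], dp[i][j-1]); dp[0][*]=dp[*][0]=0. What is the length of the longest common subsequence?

3

   ''  a  b  b  c  a  b
''  0  0  0  0  0  0  0
 a  0  1  1  1  1  1  1
 b  0  1  2  2  2  2  2
 a  0  1  2  2  2  3  3
 a  0  1  2  2  2  3  3
 a  0  1  2  2  2  3  3
 c  0  1  2  2  3  3  3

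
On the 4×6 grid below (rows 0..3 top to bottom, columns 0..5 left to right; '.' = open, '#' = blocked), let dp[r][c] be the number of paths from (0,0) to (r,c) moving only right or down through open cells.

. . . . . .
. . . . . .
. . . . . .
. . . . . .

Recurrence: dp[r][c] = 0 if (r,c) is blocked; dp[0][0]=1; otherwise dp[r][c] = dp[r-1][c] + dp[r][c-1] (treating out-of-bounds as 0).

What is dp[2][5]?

21

r\c   0   1   2   3   4   5
  0   1   1   1   1   1   1
  1   1   2   3   4   5   6
  2   1   3   6  10  15  21
  3   1   4  10  20  35  56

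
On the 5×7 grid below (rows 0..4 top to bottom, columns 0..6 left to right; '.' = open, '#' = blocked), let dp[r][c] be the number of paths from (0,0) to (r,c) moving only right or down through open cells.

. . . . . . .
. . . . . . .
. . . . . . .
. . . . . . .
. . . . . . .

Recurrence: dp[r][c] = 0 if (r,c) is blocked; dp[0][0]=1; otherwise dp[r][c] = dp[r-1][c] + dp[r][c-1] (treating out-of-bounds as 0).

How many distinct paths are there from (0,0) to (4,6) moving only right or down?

r\c   0   1   2   3   4   5   6
  0   1   1   1   1   1   1   1
  1   1   2   3   4   5   6   7
  2   1   3   6  10  15  21  28
  3   1   4  10  20  35  56  84
  4   1   5  15  35  70 126 210

210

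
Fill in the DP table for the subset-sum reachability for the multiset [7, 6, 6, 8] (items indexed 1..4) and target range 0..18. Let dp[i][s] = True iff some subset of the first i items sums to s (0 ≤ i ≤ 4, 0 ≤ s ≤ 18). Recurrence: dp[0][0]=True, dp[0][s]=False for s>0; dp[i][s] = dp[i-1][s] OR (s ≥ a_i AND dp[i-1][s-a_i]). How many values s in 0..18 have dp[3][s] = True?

i\s   0   1   2   3   4   5   6   7   8   9  10  11  12  13  14  15  16  17  18
  0   T   F   F   F   F   F   F   F   F   F   F   F   F   F   F   F   F   F   F
  1   T   F   F   F   F   F   F   T   F   F   F   F   F   F   F   F   F   F   F
  2   T   F   F   F   F   F   T   T   F   F   F   F   F   T   F   F   F   F   F
  3   T   F   F   F   F   F   T   T   F   F   F   F   T   T   F   F   F   F   F
  4   T   F   F   F   F   F   T   T   T   F   F   F   T   T   T   T   F   F   F

5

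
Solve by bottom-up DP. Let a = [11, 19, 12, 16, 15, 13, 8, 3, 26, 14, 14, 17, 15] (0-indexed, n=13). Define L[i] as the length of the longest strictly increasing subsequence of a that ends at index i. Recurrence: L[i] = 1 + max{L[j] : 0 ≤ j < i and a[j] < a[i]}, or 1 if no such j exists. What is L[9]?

   i    0    1    2    3    4    5    6    7    8    9   10   11   12
a[i]   11   19   12   16   15   13    8    3   26   14   14   17   15
L[i]    1    2    2    3    3    3    1    1    4    4    4    5    5

4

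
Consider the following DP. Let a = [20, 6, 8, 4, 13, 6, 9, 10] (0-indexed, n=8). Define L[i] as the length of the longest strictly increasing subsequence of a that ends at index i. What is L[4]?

3

   i    0    1    2    3    4    5    6    7
a[i]   20    6    8    4   13    6    9   10
L[i]    1    1    2    1    3    2    3    4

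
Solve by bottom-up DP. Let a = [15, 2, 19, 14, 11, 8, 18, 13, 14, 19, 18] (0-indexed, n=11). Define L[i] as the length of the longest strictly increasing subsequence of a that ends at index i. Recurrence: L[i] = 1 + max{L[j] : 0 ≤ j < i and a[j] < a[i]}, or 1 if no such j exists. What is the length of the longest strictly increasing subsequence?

   i    0    1    2    3    4    5    6    7    8    9   10
a[i]   15    2   19   14   11    8   18   13   14   19   18
L[i]    1    1    2    2    2    2    3    3    4    5    5

5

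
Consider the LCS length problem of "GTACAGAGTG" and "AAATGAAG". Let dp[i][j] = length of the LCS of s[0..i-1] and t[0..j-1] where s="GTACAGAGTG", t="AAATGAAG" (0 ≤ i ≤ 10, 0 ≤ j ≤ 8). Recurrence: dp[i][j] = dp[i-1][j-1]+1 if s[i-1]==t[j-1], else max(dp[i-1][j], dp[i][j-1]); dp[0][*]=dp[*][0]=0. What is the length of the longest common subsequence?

5

   ''  A  A  A  T  G  A  A  G
''  0  0  0  0  0  0  0  0  0
 G  0  0  0  0  0  1  1  1  1
 T  0  0  0  0  1  1  1  1  1
 A  0  1  1  1  1  1  2  2  2
 C  0  1  1  1  1  1  2  2  2
 A  0  1  2  2  2  2  2  3  3
 G  0  1  2  2  2  3  3  3  4
 A  0  1  2  3  3  3  4  4  4
 G  0  1  2  3  3  4  4  4  5
 T  0  1  2  3  4  4  4  4  5
 G  0  1  2  3  4  5  5  5  5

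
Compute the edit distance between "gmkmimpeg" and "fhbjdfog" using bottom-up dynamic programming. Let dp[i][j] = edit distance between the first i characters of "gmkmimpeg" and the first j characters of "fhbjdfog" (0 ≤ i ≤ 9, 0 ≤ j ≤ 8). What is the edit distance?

8

   ''  f  h  b  j  d  f  o  g
''  0  1  2  3  4  5  6  7  8
 g  1  1  2  3  4  5  6  7  7
 m  2  2  2  3  4  5  6  7  8
 k  3  3  3  3  4  5  6  7  8
 m  4  4  4  4  4  5  6  7  8
 i  5  5  5  5  5  5  6  7  8
 m  6  6  6  6  6  6  6  7  8
 p  7  7  7  7  7  7  7  7  8
 e  8  8  8  8  8  8  8  8  8
 g  9  9  9  9  9  9  9  9  8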